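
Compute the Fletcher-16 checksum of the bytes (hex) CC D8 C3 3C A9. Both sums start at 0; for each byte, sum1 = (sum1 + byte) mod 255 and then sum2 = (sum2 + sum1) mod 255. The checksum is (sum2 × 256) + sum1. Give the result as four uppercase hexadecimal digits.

D04F

Running sums (mod 255):
  after byte 0 (CC): sum1=204, sum2=204
  after byte 1 (D8): sum1=165, sum2=114
  after byte 2 (C3): sum1=105, sum2=219
  after byte 3 (3C): sum1=165, sum2=129
  after byte 4 (A9): sum1=79, sum2=208
Checksum = sum2·256 + sum1 = 208·256 + 79 = 53327 = 0xD04F.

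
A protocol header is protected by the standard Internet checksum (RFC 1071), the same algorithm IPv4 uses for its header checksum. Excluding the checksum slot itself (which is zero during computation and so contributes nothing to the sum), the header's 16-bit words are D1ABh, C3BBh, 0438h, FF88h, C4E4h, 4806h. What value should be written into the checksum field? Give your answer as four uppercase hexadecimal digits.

One's-complement addition (fold any carry out of bit 15 back into bit 0):
  0xD1AB + 0xC3BB = 0x19566 → wrap carry → 0x9567
  0x9567 + 0x0438 = 0x0999F
  0x999F + 0xFF88 = 0x19927 → wrap carry → 0x9928
  0x9928 + 0xC4E4 = 0x15E0C → wrap carry → 0x5E0D
  0x5E0D + 0x4806 = 0x0A613
One's-complement sum = 0xA613.
Checksum = ~0xA613 & 0xFFFF = 0x59EC.

59EC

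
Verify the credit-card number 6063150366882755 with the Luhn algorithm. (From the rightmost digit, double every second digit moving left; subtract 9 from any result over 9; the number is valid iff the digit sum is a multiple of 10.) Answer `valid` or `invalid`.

valid

From the right, keep odd positions and double even positions (subtract 9 from any doubled value over 9):
  doubled (positions 2,4,...): 1 4 7 3 0 2 3 3 → sum 23
  kept (positions 1,3,...): 5 7 8 6 3 5 3 0 → sum 37
Total = 60.
60 mod 10 = 0, so the number is valid.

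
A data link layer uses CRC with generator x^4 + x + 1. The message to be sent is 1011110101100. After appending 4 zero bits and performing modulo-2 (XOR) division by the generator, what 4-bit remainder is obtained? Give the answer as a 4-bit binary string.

1010

Append 4 zeros: 10111101011000000. Divide by 10011 (XOR where the leading bit is 1):
  pos 0: 10111 XOR 10011 = 00100
  pos 2: 10010 XOR 10011 = 00001
  pos 6: 11011 XOR 10011 = 01000
  pos 7: 10000 XOR 10011 = 00011
  pos 10: 11000 XOR 10011 = 01011
  pos 11: 10110 XOR 10011 = 00101
Remainder (last 4 bits) = 1010. This is the CRC / FCS.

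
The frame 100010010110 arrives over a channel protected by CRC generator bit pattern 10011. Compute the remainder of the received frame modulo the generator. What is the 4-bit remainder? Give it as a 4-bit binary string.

Modulo-2 division of 100010010110 by 10011:
  pos 0: 10001 XOR 10011 = 00010
  pos 3: 10001 XOR 10011 = 00010
  pos 6: 10011 XOR 10011 = 00000
Remainder = 0000 (zero — the frame passes the CRC check).

0000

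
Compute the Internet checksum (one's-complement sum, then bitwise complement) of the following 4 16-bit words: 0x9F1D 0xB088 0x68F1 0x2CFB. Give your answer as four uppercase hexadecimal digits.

One's-complement addition (fold any carry out of bit 15 back into bit 0):
  0x9F1D + 0xB088 = 0x14FA5 → wrap carry → 0x4FA6
  0x4FA6 + 0x68F1 = 0x0B897
  0xB897 + 0x2CFB = 0x0E592
One's-complement sum = 0xE592.
Checksum = ~0xE592 & 0xFFFF = 0x1A6D.

1A6D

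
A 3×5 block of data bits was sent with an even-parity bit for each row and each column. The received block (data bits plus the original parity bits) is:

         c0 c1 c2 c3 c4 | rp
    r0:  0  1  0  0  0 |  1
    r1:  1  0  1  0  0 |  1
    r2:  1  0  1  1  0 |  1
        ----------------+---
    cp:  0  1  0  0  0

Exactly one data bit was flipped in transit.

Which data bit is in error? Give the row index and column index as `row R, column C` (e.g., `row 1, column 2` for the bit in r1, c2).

row 1, column 3

Recompute each row's even parity and compare to rp:
  r0: data parity 1, sent rp 1 → ok
  r1: data parity 0, sent rp 1 → mismatch
  r2: data parity 1, sent rp 1 → ok
Recompute each column's even parity and compare to cp:
  c0: data parity 0, sent cp 0 → ok
  c1: data parity 1, sent cp 1 → ok
  c2: data parity 0, sent cp 0 → ok
  c3: data parity 1, sent cp 0 → mismatch
  c4: data parity 0, sent cp 0 → ok
Exactly one row (r1) and one column (c3) fail → the flipped bit is at their intersection.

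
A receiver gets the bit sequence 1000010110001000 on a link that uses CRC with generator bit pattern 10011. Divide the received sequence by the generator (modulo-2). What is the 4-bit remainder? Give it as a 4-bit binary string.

0000

Modulo-2 division of 1000010110001000 by 10011:
  pos 0: 10000 XOR 10011 = 00011
  pos 3: 11101 XOR 10011 = 01110
  pos 4: 11101 XOR 10011 = 01110
  pos 5: 11100 XOR 10011 = 01111
  pos 6: 11110 XOR 10011 = 01101
  pos 7: 11010 XOR 10011 = 01001
  pos 8: 10011 XOR 10011 = 00000
Remainder = 0000 (zero — the frame passes the CRC check).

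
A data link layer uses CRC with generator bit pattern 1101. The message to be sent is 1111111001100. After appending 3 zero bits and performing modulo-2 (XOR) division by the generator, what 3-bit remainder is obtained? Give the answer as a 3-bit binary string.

Append 3 zeros: 1111111001100000. Divide by 1101 (XOR where the leading bit is 1):
  pos 0: 1111 XOR 1101 = 0010
  pos 2: 1011 XOR 1101 = 0110
  pos 3: 1101 XOR 1101 = 0000
  pos 9: 1100 XOR 1101 = 0001
  pos 12: 1000 XOR 1101 = 0101
Remainder (last 3 bits) = 101. This is the CRC / FCS.

101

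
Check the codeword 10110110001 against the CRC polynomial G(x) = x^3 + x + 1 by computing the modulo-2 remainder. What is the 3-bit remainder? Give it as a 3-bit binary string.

000

Modulo-2 division of 10110110001 by 1011:
  pos 0: 1011 XOR 1011 = 0000
  pos 5: 1100 XOR 1011 = 0111
  pos 6: 1110 XOR 1011 = 0101
  pos 7: 1011 XOR 1011 = 0000
Remainder = 000 (zero — the frame passes the CRC check).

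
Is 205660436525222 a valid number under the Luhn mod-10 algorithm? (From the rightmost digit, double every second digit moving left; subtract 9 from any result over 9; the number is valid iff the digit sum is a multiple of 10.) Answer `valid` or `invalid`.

invalid

From the right, keep odd positions and double even positions (subtract 9 from any doubled value over 9):
  doubled (positions 2,4,...): 4 1 1 6 0 3 0 → sum 15
  kept (positions 1,3,...): 2 2 2 6 4 6 5 2 → sum 29
Total = 44.
44 mod 10 = 4, so the number is invalid.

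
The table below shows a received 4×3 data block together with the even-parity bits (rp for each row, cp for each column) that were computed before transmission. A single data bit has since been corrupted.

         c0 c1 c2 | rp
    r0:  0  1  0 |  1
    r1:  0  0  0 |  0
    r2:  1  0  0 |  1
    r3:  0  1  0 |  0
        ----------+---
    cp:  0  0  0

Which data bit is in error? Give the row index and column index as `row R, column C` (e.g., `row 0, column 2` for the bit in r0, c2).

Recompute each row's even parity and compare to rp:
  r0: data parity 1, sent rp 1 → ok
  r1: data parity 0, sent rp 0 → ok
  r2: data parity 1, sent rp 1 → ok
  r3: data parity 1, sent rp 0 → mismatch
Recompute each column's even parity and compare to cp:
  c0: data parity 1, sent cp 0 → mismatch
  c1: data parity 0, sent cp 0 → ok
  c2: data parity 0, sent cp 0 → ok
Exactly one row (r3) and one column (c0) fail → the flipped bit is at their intersection.

row 3, column 0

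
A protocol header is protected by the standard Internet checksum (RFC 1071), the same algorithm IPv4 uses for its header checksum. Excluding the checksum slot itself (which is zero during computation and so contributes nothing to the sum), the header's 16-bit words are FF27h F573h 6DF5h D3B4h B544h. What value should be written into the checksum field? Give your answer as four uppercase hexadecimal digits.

1475

One's-complement addition (fold any carry out of bit 15 back into bit 0):
  0xFF27 + 0xF573 = 0x1F49A → wrap carry → 0xF49B
  0xF49B + 0x6DF5 = 0x16290 → wrap carry → 0x6291
  0x6291 + 0xD3B4 = 0x13645 → wrap carry → 0x3646
  0x3646 + 0xB544 = 0x0EB8A
One's-complement sum = 0xEB8A.
Checksum = ~0xEB8A & 0xFFFF = 0x1475.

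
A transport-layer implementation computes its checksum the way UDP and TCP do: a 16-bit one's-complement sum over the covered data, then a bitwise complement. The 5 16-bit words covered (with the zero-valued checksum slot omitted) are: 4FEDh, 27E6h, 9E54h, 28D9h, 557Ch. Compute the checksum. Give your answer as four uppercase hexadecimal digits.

One's-complement addition (fold any carry out of bit 15 back into bit 0):
  0x4FED + 0x27E6 = 0x077D3
  0x77D3 + 0x9E54 = 0x11627 → wrap carry → 0x1628
  0x1628 + 0x28D9 = 0x03F01
  0x3F01 + 0x557C = 0x0947D
One's-complement sum = 0x947D.
Checksum = ~0x947D & 0xFFFF = 0x6B82.

6B82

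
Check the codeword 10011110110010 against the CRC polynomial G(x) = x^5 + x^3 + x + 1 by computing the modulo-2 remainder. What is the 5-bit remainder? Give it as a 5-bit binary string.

00000

Modulo-2 division of 10011110110010 by 101011:
  pos 0: 100111 XOR 101011 = 001100
  pos 2: 110010 XOR 101011 = 011001
  pos 3: 110011 XOR 101011 = 011000
  pos 4: 110001 XOR 101011 = 011010
  pos 5: 110100 XOR 101011 = 011111
  pos 6: 111110 XOR 101011 = 010101
  pos 7: 101011 XOR 101011 = 000000
Remainder = 00000 (zero — the frame passes the CRC check).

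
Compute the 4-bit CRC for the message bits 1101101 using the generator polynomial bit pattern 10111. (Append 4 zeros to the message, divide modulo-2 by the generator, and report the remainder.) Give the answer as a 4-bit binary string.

Append 4 zeros: 11011010000. Divide by 10111 (XOR where the leading bit is 1):
  pos 0: 11011 XOR 10111 = 01100
  pos 1: 11000 XOR 10111 = 01111
  pos 2: 11111 XOR 10111 = 01000
  pos 3: 10000 XOR 10111 = 00111
  pos 5: 11100 XOR 10111 = 01011
  pos 6: 10110 XOR 10111 = 00001
Remainder (last 4 bits) = 0001. This is the CRC / FCS.

0001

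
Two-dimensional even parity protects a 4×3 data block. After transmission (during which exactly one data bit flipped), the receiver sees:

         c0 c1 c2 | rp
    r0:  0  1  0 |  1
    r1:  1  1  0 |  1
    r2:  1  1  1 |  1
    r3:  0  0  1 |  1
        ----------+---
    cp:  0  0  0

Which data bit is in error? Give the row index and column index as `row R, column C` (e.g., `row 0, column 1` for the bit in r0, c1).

row 1, column 1

Recompute each row's even parity and compare to rp:
  r0: data parity 1, sent rp 1 → ok
  r1: data parity 0, sent rp 1 → mismatch
  r2: data parity 1, sent rp 1 → ok
  r3: data parity 1, sent rp 1 → ok
Recompute each column's even parity and compare to cp:
  c0: data parity 0, sent cp 0 → ok
  c1: data parity 1, sent cp 0 → mismatch
  c2: data parity 0, sent cp 0 → ok
Exactly one row (r1) and one column (c1) fail → the flipped bit is at their intersection.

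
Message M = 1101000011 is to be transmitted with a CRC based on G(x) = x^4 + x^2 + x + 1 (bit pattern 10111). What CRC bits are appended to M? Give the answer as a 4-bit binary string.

Append 4 zeros: 11010000110000. Divide by 10111 (XOR where the leading bit is 1):
  pos 0: 11010 XOR 10111 = 01101
  pos 1: 11010 XOR 10111 = 01101
  pos 2: 11010 XOR 10111 = 01101
  pos 3: 11010 XOR 10111 = 01101
  pos 4: 11011 XOR 10111 = 01100
  pos 5: 11001 XOR 10111 = 01110
  pos 6: 11100 XOR 10111 = 01011
  pos 7: 10110 XOR 10111 = 00001
Remainder (last 4 bits) = 0100. This is the CRC / FCS.

0100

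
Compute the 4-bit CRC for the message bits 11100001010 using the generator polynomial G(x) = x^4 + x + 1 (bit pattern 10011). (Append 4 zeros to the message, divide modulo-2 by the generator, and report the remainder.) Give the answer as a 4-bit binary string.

Append 4 zeros: 111000010100000. Divide by 10011 (XOR where the leading bit is 1):
  pos 0: 11100 XOR 10011 = 01111
  pos 1: 11110 XOR 10011 = 01101
  pos 2: 11010 XOR 10011 = 01001
  pos 3: 10011 XOR 10011 = 00000
  pos 9: 10000 XOR 10011 = 00011
Remainder (last 4 bits) = 0110. This is the CRC / FCS.

0110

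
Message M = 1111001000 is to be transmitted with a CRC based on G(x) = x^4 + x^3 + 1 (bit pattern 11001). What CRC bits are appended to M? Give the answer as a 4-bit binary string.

0101

Append 4 zeros: 11110010000000. Divide by 11001 (XOR where the leading bit is 1):
  pos 0: 11110 XOR 11001 = 00111
  pos 2: 11101 XOR 11001 = 00100
  pos 4: 10000 XOR 11001 = 01001
  pos 5: 10010 XOR 11001 = 01011
  pos 6: 10110 XOR 11001 = 01111
  pos 7: 11110 XOR 11001 = 00111
  pos 9: 11100 XOR 11001 = 00101
Remainder (last 4 bits) = 0101. This is the CRC / FCS.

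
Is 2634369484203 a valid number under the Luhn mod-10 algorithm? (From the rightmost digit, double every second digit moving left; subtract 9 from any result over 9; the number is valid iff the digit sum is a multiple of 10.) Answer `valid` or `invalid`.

From the right, keep odd positions and double even positions (subtract 9 from any doubled value over 9):
  doubled (positions 2,4,...): 0 8 8 3 8 3 → sum 30
  kept (positions 1,3,...): 3 2 8 9 3 3 2 → sum 30
Total = 60.
60 mod 10 = 0, so the number is valid.

valid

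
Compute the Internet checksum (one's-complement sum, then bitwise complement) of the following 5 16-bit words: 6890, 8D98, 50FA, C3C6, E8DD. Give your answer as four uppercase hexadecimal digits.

0C38

One's-complement addition (fold any carry out of bit 15 back into bit 0):
  0x6890 + 0x8D98 = 0x0F628
  0xF628 + 0x50FA = 0x14722 → wrap carry → 0x4723
  0x4723 + 0xC3C6 = 0x10AE9 → wrap carry → 0x0AEA
  0x0AEA + 0xE8DD = 0x0F3C7
One's-complement sum = 0xF3C7.
Checksum = ~0xF3C7 & 0xFFFF = 0x0C38.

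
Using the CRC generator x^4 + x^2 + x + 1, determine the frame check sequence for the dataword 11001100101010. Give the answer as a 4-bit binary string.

Append 4 zeros: 110011001010100000. Divide by 10111 (XOR where the leading bit is 1):
  pos 0: 11001 XOR 10111 = 01110
  pos 1: 11101 XOR 10111 = 01010
  pos 2: 10100 XOR 10111 = 00011
  pos 5: 11010 XOR 10111 = 01101
  pos 6: 11011 XOR 10111 = 01100
  pos 7: 11000 XOR 10111 = 01111
  pos 8: 11111 XOR 10111 = 01000
  pos 9: 10000 XOR 10111 = 00111
  pos 11: 11100 XOR 10111 = 01011
  pos 12: 10110 XOR 10111 = 00001
Remainder (last 4 bits) = 0010. This is the CRC / FCS.

0010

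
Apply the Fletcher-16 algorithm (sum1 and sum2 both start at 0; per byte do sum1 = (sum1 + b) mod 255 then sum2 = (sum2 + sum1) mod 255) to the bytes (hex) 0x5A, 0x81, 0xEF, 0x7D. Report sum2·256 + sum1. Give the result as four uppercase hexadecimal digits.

4B49

Running sums (mod 255):
  after byte 0 (0x5A): sum1=90, sum2=90
  after byte 1 (0x81): sum1=219, sum2=54
  after byte 2 (0xEF): sum1=203, sum2=2
  after byte 3 (0x7D): sum1=73, sum2=75
Checksum = sum2·256 + sum1 = 75·256 + 73 = 19273 = 0x4B49.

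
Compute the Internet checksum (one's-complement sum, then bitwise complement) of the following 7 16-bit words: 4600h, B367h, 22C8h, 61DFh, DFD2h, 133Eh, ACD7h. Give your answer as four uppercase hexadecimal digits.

E207

One's-complement addition (fold any carry out of bit 15 back into bit 0):
  0x4600 + 0xB367 = 0x0F967
  0xF967 + 0x22C8 = 0x11C2F → wrap carry → 0x1C30
  0x1C30 + 0x61DF = 0x07E0F
  0x7E0F + 0xDFD2 = 0x15DE1 → wrap carry → 0x5DE2
  0x5DE2 + 0x133E = 0x07120
  0x7120 + 0xACD7 = 0x11DF7 → wrap carry → 0x1DF8
One's-complement sum = 0x1DF8.
Checksum = ~0x1DF8 & 0xFFFF = 0xE207.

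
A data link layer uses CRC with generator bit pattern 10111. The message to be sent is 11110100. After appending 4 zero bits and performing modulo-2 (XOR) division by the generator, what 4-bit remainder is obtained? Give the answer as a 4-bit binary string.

Append 4 zeros: 111101000000. Divide by 10111 (XOR where the leading bit is 1):
  pos 0: 11110 XOR 10111 = 01001
  pos 1: 10011 XOR 10111 = 00100
  pos 3: 10000 XOR 10111 = 00111
  pos 5: 11100 XOR 10111 = 01011
  pos 6: 10110 XOR 10111 = 00001
Remainder (last 4 bits) = 0010. This is the CRC / FCS.

0010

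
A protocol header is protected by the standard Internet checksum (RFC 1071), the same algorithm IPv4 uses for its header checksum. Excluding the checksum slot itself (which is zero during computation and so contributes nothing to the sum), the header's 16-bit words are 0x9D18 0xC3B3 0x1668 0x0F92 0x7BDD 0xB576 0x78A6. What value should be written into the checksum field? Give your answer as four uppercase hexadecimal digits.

One's-complement addition (fold any carry out of bit 15 back into bit 0):
  0x9D18 + 0xC3B3 = 0x160CB → wrap carry → 0x60CC
  0x60CC + 0x1668 = 0x07734
  0x7734 + 0x0F92 = 0x086C6
  0x86C6 + 0x7BDD = 0x102A3 → wrap carry → 0x02A4
  0x02A4 + 0xB576 = 0x0B81A
  0xB81A + 0x78A6 = 0x130C0 → wrap carry → 0x30C1
One's-complement sum = 0x30C1.
Checksum = ~0x30C1 & 0xFFFF = 0xCF3E.

CF3E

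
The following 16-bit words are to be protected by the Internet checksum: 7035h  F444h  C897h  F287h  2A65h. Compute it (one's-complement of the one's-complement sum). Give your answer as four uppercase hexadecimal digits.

B600

One's-complement addition (fold any carry out of bit 15 back into bit 0):
  0x7035 + 0xF444 = 0x16479 → wrap carry → 0x647A
  0x647A + 0xC897 = 0x12D11 → wrap carry → 0x2D12
  0x2D12 + 0xF287 = 0x11F99 → wrap carry → 0x1F9A
  0x1F9A + 0x2A65 = 0x049FF
One's-complement sum = 0x49FF.
Checksum = ~0x49FF & 0xFFFF = 0xB600.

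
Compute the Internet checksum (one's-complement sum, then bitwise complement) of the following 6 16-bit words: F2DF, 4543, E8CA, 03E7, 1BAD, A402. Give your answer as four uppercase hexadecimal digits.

One's-complement addition (fold any carry out of bit 15 back into bit 0):
  0xF2DF + 0x4543 = 0x13822 → wrap carry → 0x3823
  0x3823 + 0xE8CA = 0x120ED → wrap carry → 0x20EE
  0x20EE + 0x03E7 = 0x024D5
  0x24D5 + 0x1BAD = 0x04082
  0x4082 + 0xA402 = 0x0E484
One's-complement sum = 0xE484.
Checksum = ~0xE484 & 0xFFFF = 0x1B7B.

1B7B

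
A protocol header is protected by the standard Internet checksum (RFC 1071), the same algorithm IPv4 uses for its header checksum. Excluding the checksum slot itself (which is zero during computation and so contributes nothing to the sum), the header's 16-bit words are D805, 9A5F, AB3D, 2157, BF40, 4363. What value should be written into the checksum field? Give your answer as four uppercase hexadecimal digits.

BE61

One's-complement addition (fold any carry out of bit 15 back into bit 0):
  0xD805 + 0x9A5F = 0x17264 → wrap carry → 0x7265
  0x7265 + 0xAB3D = 0x11DA2 → wrap carry → 0x1DA3
  0x1DA3 + 0x2157 = 0x03EFA
  0x3EFA + 0xBF40 = 0x0FE3A
  0xFE3A + 0x4363 = 0x1419D → wrap carry → 0x419E
One's-complement sum = 0x419E.
Checksum = ~0x419E & 0xFFFF = 0xBE61.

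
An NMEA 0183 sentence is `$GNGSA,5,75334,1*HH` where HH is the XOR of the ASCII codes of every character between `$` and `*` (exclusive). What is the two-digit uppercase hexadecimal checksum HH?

42

XOR the ASCII codes of the payload characters:
  'G' = 0x47 → acc = 0x47
  'N' = 0x4E → acc = 0x09
  'G' = 0x47 → acc = 0x4E
  'S' = 0x53 → acc = 0x1D
  'A' = 0x41 → acc = 0x5C
  ',' = 0x2C → acc = 0x70
  '5' = 0x35 → acc = 0x45
  ',' = 0x2C → acc = 0x69
  '7' = 0x37 → acc = 0x5E
  '5' = 0x35 → acc = 0x6B
  '3' = 0x33 → acc = 0x58
  '3' = 0x33 → acc = 0x6B
  '4' = 0x34 → acc = 0x5F
  ',' = 0x2C → acc = 0x73
  '1' = 0x31 → acc = 0x42
Checksum = 0x42.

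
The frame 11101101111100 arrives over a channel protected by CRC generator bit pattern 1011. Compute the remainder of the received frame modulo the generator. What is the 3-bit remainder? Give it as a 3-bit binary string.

Modulo-2 division of 11101101111100 by 1011:
  pos 0: 1110 XOR 1011 = 0101
  pos 1: 1011 XOR 1011 = 0000
  pos 5: 1011 XOR 1011 = 0000
  pos 9: 1110 XOR 1011 = 0101
  pos 10: 1010 XOR 1011 = 0001
Remainder = 001 (nonzero — an error is detected).

001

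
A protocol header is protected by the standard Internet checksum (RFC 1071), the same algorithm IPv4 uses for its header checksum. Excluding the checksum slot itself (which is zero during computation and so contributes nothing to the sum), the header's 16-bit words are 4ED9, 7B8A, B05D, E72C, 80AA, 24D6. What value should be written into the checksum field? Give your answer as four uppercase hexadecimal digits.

F890

One's-complement addition (fold any carry out of bit 15 back into bit 0):
  0x4ED9 + 0x7B8A = 0x0CA63
  0xCA63 + 0xB05D = 0x17AC0 → wrap carry → 0x7AC1
  0x7AC1 + 0xE72C = 0x161ED → wrap carry → 0x61EE
  0x61EE + 0x80AA = 0x0E298
  0xE298 + 0x24D6 = 0x1076E → wrap carry → 0x076F
One's-complement sum = 0x076F.
Checksum = ~0x076F & 0xFFFF = 0xF890.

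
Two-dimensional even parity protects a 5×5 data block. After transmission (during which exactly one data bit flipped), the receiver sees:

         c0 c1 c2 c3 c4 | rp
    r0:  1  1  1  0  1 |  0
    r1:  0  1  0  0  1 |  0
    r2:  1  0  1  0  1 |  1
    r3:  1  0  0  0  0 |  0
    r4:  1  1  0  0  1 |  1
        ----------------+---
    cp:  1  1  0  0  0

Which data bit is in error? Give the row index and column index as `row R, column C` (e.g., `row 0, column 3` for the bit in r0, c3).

Recompute each row's even parity and compare to rp:
  r0: data parity 0, sent rp 0 → ok
  r1: data parity 0, sent rp 0 → ok
  r2: data parity 1, sent rp 1 → ok
  r3: data parity 1, sent rp 0 → mismatch
  r4: data parity 1, sent rp 1 → ok
Recompute each column's even parity and compare to cp:
  c0: data parity 0, sent cp 1 → mismatch
  c1: data parity 1, sent cp 1 → ok
  c2: data parity 0, sent cp 0 → ok
  c3: data parity 0, sent cp 0 → ok
  c4: data parity 0, sent cp 0 → ok
Exactly one row (r3) and one column (c0) fail → the flipped bit is at their intersection.

row 3, column 0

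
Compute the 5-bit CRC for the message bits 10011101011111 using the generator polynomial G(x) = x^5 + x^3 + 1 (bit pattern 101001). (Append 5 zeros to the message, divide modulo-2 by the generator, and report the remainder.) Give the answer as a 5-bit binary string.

Append 5 zeros: 1001110101111100000. Divide by 101001 (XOR where the leading bit is 1):
  pos 0: 100111 XOR 101001 = 001110
  pos 2: 111001 XOR 101001 = 010000
  pos 3: 100000 XOR 101001 = 001001
  pos 5: 100111 XOR 101001 = 001110
  pos 7: 111011 XOR 101001 = 010010
  pos 8: 100101 XOR 101001 = 001100
  pos 10: 110000 XOR 101001 = 011001
  pos 11: 110010 XOR 101001 = 011011
  pos 12: 110110 XOR 101001 = 011111
  pos 13: 111110 XOR 101001 = 010111
Remainder (last 5 bits) = 10111. This is the CRC / FCS.

10111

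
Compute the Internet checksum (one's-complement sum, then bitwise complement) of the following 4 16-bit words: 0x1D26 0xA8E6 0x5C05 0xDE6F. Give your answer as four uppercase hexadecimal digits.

One's-complement addition (fold any carry out of bit 15 back into bit 0):
  0x1D26 + 0xA8E6 = 0x0C60C
  0xC60C + 0x5C05 = 0x12211 → wrap carry → 0x2212
  0x2212 + 0xDE6F = 0x10081 → wrap carry → 0x0082
One's-complement sum = 0x0082.
Checksum = ~0x0082 & 0xFFFF = 0xFF7D.

FF7D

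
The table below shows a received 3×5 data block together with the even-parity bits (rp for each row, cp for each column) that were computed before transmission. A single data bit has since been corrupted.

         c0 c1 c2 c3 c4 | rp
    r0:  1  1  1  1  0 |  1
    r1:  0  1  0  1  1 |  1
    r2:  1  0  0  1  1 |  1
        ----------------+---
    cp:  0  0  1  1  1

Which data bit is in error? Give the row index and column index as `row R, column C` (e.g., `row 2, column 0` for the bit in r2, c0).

row 0, column 4

Recompute each row's even parity and compare to rp:
  r0: data parity 0, sent rp 1 → mismatch
  r1: data parity 1, sent rp 1 → ok
  r2: data parity 1, sent rp 1 → ok
Recompute each column's even parity and compare to cp:
  c0: data parity 0, sent cp 0 → ok
  c1: data parity 0, sent cp 0 → ok
  c2: data parity 1, sent cp 1 → ok
  c3: data parity 1, sent cp 1 → ok
  c4: data parity 0, sent cp 1 → mismatch
Exactly one row (r0) and one column (c4) fail → the flipped bit is at their intersection.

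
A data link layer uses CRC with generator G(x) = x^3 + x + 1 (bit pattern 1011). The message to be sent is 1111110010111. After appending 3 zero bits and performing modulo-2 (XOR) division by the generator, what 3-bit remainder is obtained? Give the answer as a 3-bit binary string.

Append 3 zeros: 1111110010111000. Divide by 1011 (XOR where the leading bit is 1):
  pos 0: 1111 XOR 1011 = 0100
  pos 1: 1001 XOR 1011 = 0010
  pos 3: 1010 XOR 1011 = 0001
  pos 6: 1010 XOR 1011 = 0001
  pos 9: 1111 XOR 1011 = 0100
  pos 10: 1000 XOR 1011 = 0011
  pos 12: 1100 XOR 1011 = 0111
Remainder (last 3 bits) = 111. This is the CRC / FCS.

111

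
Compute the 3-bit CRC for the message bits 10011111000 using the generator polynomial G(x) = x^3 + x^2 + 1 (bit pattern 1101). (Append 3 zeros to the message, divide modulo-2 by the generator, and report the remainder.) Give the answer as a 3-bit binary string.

010

Append 3 zeros: 10011111000000. Divide by 1101 (XOR where the leading bit is 1):
  pos 0: 1001 XOR 1101 = 0100
  pos 1: 1001 XOR 1101 = 0100
  pos 2: 1001 XOR 1101 = 0100
  pos 3: 1001 XOR 1101 = 0100
  pos 4: 1001 XOR 1101 = 0100
  pos 5: 1000 XOR 1101 = 0101
  pos 6: 1010 XOR 1101 = 0111
  pos 7: 1110 XOR 1101 = 0011
  pos 9: 1100 XOR 1101 = 0001
Remainder (last 3 bits) = 010. This is the CRC / FCS.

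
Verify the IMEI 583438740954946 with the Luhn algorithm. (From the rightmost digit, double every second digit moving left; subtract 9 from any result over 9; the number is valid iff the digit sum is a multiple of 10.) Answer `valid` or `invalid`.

From the right, keep odd positions and double even positions (subtract 9 from any doubled value over 9):
  doubled (positions 2,4,...): 8 8 9 8 7 8 7 → sum 55
  kept (positions 1,3,...): 6 9 5 0 7 3 3 5 → sum 38
Total = 93.
93 mod 10 = 3, so the number is invalid.

invalid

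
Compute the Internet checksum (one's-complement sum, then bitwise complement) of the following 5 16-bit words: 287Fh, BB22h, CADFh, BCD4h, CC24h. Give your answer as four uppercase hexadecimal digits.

One's-complement addition (fold any carry out of bit 15 back into bit 0):
  0x287F + 0xBB22 = 0x0E3A1
  0xE3A1 + 0xCADF = 0x1AE80 → wrap carry → 0xAE81
  0xAE81 + 0xBCD4 = 0x16B55 → wrap carry → 0x6B56
  0x6B56 + 0xCC24 = 0x1377A → wrap carry → 0x377B
One's-complement sum = 0x377B.
Checksum = ~0x377B & 0xFFFF = 0xC884.

C884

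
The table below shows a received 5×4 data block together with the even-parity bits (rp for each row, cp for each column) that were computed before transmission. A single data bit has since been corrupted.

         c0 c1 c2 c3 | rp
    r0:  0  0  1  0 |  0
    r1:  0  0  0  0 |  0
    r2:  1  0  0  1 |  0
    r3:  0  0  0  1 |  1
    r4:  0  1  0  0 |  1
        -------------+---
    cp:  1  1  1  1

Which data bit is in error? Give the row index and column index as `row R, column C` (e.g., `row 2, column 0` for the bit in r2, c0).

row 0, column 3

Recompute each row's even parity and compare to rp:
  r0: data parity 1, sent rp 0 → mismatch
  r1: data parity 0, sent rp 0 → ok
  r2: data parity 0, sent rp 0 → ok
  r3: data parity 1, sent rp 1 → ok
  r4: data parity 1, sent rp 1 → ok
Recompute each column's even parity and compare to cp:
  c0: data parity 1, sent cp 1 → ok
  c1: data parity 1, sent cp 1 → ok
  c2: data parity 1, sent cp 1 → ok
  c3: data parity 0, sent cp 1 → mismatch
Exactly one row (r0) and one column (c3) fail → the flipped bit is at their intersection.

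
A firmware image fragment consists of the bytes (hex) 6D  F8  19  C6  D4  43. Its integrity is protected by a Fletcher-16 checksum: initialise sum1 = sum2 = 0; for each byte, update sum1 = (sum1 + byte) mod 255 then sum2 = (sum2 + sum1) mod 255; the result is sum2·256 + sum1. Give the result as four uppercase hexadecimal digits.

135E

Running sums (mod 255):
  after byte 0 (6D): sum1=109, sum2=109
  after byte 1 (F8): sum1=102, sum2=211
  after byte 2 (19): sum1=127, sum2=83
  after byte 3 (C6): sum1=70, sum2=153
  after byte 4 (D4): sum1=27, sum2=180
  after byte 5 (43): sum1=94, sum2=19
Checksum = sum2·256 + sum1 = 19·256 + 94 = 4958 = 0x135E.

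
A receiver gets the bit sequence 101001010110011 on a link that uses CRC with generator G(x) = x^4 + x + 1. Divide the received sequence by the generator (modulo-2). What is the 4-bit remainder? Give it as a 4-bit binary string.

0001

Modulo-2 division of 101001010110011 by 10011:
  pos 0: 10100 XOR 10011 = 00111
  pos 2: 11110 XOR 10011 = 01101
  pos 3: 11011 XOR 10011 = 01000
  pos 4: 10000 XOR 10011 = 00011
  pos 7: 11110 XOR 10011 = 01101
  pos 8: 11010 XOR 10011 = 01001
  pos 9: 10011 XOR 10011 = 00000
Remainder = 0001 (nonzero — an error is detected).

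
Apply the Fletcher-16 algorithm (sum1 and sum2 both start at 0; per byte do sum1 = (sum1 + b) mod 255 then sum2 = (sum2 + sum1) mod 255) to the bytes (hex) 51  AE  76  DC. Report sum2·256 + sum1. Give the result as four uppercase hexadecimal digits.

1B53

Running sums (mod 255):
  after byte 0 (51): sum1=81, sum2=81
  after byte 1 (AE): sum1=0, sum2=81
  after byte 2 (76): sum1=118, sum2=199
  after byte 3 (DC): sum1=83, sum2=27
Checksum = sum2·256 + sum1 = 27·256 + 83 = 6995 = 0x1B53.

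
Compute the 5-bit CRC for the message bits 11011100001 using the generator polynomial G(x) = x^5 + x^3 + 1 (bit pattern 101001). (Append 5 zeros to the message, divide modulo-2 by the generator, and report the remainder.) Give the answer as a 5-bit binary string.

Append 5 zeros: 1101110000100000. Divide by 101001 (XOR where the leading bit is 1):
  pos 0: 110111 XOR 101001 = 011110
  pos 1: 111100 XOR 101001 = 010101
  pos 2: 101010 XOR 101001 = 000011
  pos 6: 110010 XOR 101001 = 011011
  pos 7: 110110 XOR 101001 = 011111
  pos 8: 111110 XOR 101001 = 010111
  pos 9: 101110 XOR 101001 = 000111
Remainder (last 5 bits) = 01110. This is the CRC / FCS.

01110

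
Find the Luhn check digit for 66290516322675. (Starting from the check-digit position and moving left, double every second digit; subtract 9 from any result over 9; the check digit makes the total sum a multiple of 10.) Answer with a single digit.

5

Partial digits right→left: 5 7 6 2 2 3 6 1 5 0 9 2 6 6
Double every second digit counting from the check-digit position (so the 1st, 3rd, 5th, ... of the partial from the right).
  doubled (with −9 where >9): 1 3 4 3 1 9 3 → sum 24
  kept as-is: 7 2 3 1 0 2 6 → sum 21
Total = 24 + 21 = 45.
Check digit = (10 − (45 mod 10)) mod 10 = 5.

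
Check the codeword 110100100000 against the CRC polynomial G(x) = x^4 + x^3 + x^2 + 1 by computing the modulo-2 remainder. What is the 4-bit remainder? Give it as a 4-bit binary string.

0000

Modulo-2 division of 110100100000 by 11101:
  pos 0: 11010 XOR 11101 = 00111
  pos 2: 11101 XOR 11101 = 00000
Remainder = 0000 (zero — the frame passes the CRC check).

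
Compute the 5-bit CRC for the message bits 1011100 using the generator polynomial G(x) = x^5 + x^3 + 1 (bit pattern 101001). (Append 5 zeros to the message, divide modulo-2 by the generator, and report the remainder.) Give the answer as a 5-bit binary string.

00101

Append 5 zeros: 101110000000. Divide by 101001 (XOR where the leading bit is 1):
  pos 0: 101110 XOR 101001 = 000111
  pos 3: 111000 XOR 101001 = 010001
  pos 4: 100010 XOR 101001 = 001011
  pos 6: 101100 XOR 101001 = 000101
Remainder (last 5 bits) = 00101. This is the CRC / FCS.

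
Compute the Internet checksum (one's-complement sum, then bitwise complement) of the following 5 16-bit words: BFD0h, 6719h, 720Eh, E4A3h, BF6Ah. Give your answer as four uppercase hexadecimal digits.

C2F8

One's-complement addition (fold any carry out of bit 15 back into bit 0):
  0xBFD0 + 0x6719 = 0x126E9 → wrap carry → 0x26EA
  0x26EA + 0x720E = 0x098F8
  0x98F8 + 0xE4A3 = 0x17D9B → wrap carry → 0x7D9C
  0x7D9C + 0xBF6A = 0x13D06 → wrap carry → 0x3D07
One's-complement sum = 0x3D07.
Checksum = ~0x3D07 & 0xFFFF = 0xC2F8.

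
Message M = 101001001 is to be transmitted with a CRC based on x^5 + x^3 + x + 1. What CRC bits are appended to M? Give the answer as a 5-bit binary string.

Append 5 zeros: 10100100100000. Divide by 101011 (XOR where the leading bit is 1):
  pos 0: 101001 XOR 101011 = 000010
  pos 4: 100010 XOR 101011 = 001001
  pos 6: 100100 XOR 101011 = 001111
  pos 8: 111100 XOR 101011 = 010111
Remainder (last 5 bits) = 10111. This is the CRC / FCS.

10111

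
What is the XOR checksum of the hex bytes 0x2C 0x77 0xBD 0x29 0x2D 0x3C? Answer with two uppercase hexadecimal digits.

DE

XOR the bytes together:
  start with 0x2C
  0x2C ⊕ 0x77 = 0x5B
  0x5B ⊕ 0xBD = 0xE6
  0xE6 ⊕ 0x29 = 0xCF
  0xCF ⊕ 0x2D = 0xE2
  0xE2 ⊕ 0x3C = 0xDE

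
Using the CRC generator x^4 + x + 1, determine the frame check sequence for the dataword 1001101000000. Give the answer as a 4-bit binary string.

0111

Append 4 zeros: 10011010000000000. Divide by 10011 (XOR where the leading bit is 1):
  pos 0: 10011 XOR 10011 = 00000
  pos 6: 10000 XOR 10011 = 00011
  pos 9: 11000 XOR 10011 = 01011
  pos 10: 10110 XOR 10011 = 00101
  pos 12: 10100 XOR 10011 = 00111
Remainder (last 4 bits) = 0111. This is the CRC / FCS.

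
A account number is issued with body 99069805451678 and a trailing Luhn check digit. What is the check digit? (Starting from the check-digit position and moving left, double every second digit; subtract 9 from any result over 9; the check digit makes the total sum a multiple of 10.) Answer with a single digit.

9

Partial digits right→left: 8 7 6 1 5 4 5 0 8 9 6 0 9 9
Double every second digit counting from the check-digit position (so the 1st, 3rd, 5th, ... of the partial from the right).
  doubled (with −9 where >9): 7 3 1 1 7 3 9 → sum 31
  kept as-is: 7 1 4 0 9 0 9 → sum 30
Total = 31 + 30 = 61.
Check digit = (10 − (61 mod 10)) mod 10 = 9.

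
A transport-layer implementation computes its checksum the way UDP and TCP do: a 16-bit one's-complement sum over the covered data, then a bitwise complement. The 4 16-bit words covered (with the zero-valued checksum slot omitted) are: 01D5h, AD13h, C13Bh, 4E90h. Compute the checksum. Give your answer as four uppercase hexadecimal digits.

414B

One's-complement addition (fold any carry out of bit 15 back into bit 0):
  0x01D5 + 0xAD13 = 0x0AEE8
  0xAEE8 + 0xC13B = 0x17023 → wrap carry → 0x7024
  0x7024 + 0x4E90 = 0x0BEB4
One's-complement sum = 0xBEB4.
Checksum = ~0xBEB4 & 0xFFFF = 0x414B.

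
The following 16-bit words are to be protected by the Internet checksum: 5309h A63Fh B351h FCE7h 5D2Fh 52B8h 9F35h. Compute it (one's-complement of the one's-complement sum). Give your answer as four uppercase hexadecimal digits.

One's-complement addition (fold any carry out of bit 15 back into bit 0):
  0x5309 + 0xA63F = 0x0F948
  0xF948 + 0xB351 = 0x1AC99 → wrap carry → 0xAC9A
  0xAC9A + 0xFCE7 = 0x1A981 → wrap carry → 0xA982
  0xA982 + 0x5D2F = 0x106B1 → wrap carry → 0x06B2
  0x06B2 + 0x52B8 = 0x0596A
  0x596A + 0x9F35 = 0x0F89F
One's-complement sum = 0xF89F.
Checksum = ~0xF89F & 0xFFFF = 0x0760.

0760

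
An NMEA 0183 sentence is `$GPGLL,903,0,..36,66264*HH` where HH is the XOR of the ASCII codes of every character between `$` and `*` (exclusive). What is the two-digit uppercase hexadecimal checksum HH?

6F

XOR the ASCII codes of the payload characters:
  'G' = 0x47 → acc = 0x47
  'P' = 0x50 → acc = 0x17
  'G' = 0x47 → acc = 0x50
  'L' = 0x4C → acc = 0x1C
  'L' = 0x4C → acc = 0x50
  ',' = 0x2C → acc = 0x7C
  '9' = 0x39 → acc = 0x45
  '0' = 0x30 → acc = 0x75
  '3' = 0x33 → acc = 0x46
  ',' = 0x2C → acc = 0x6A
  '0' = 0x30 → acc = 0x5A
  ',' = 0x2C → acc = 0x76
  '.' = 0x2E → acc = 0x58
  '.' = 0x2E → acc = 0x76
  '3' = 0x33 → acc = 0x45
  '6' = 0x36 → acc = 0x73
  ',' = 0x2C → acc = 0x5F
  '6' = 0x36 → acc = 0x69
  '6' = 0x36 → acc = 0x5F
  '2' = 0x32 → acc = 0x6D
  '6' = 0x36 → acc = 0x5B
  '4' = 0x34 → acc = 0x6F
Checksum = 0x6F.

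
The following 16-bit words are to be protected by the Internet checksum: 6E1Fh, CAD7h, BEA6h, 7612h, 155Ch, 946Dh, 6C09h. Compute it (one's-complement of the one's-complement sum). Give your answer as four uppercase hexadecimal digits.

7C7C

One's-complement addition (fold any carry out of bit 15 back into bit 0):
  0x6E1F + 0xCAD7 = 0x138F6 → wrap carry → 0x38F7
  0x38F7 + 0xBEA6 = 0x0F79D
  0xF79D + 0x7612 = 0x16DAF → wrap carry → 0x6DB0
  0x6DB0 + 0x155C = 0x0830C
  0x830C + 0x946D = 0x11779 → wrap carry → 0x177A
  0x177A + 0x6C09 = 0x08383
One's-complement sum = 0x8383.
Checksum = ~0x8383 & 0xFFFF = 0x7C7C.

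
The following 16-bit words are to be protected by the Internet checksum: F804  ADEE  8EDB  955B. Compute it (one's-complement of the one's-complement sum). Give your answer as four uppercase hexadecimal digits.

One's-complement addition (fold any carry out of bit 15 back into bit 0):
  0xF804 + 0xADEE = 0x1A5F2 → wrap carry → 0xA5F3
  0xA5F3 + 0x8EDB = 0x134CE → wrap carry → 0x34CF
  0x34CF + 0x955B = 0x0CA2A
One's-complement sum = 0xCA2A.
Checksum = ~0xCA2A & 0xFFFF = 0x35D5.

35D5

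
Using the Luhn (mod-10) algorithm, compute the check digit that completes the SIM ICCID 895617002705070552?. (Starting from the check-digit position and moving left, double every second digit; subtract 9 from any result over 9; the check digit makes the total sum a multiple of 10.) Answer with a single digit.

6

Partial digits right→left: 2 5 5 0 7 0 5 0 7 2 0 0 7 1 6 5 9 8
Double every second digit counting from the check-digit position (so the 1st, 3rd, 5th, ... of the partial from the right).
  doubled (with −9 where >9): 4 1 5 1 5 0 5 3 9 → sum 33
  kept as-is: 5 0 0 0 2 0 1 5 8 → sum 21
Total = 33 + 21 = 54.
Check digit = (10 − (54 mod 10)) mod 10 = 6.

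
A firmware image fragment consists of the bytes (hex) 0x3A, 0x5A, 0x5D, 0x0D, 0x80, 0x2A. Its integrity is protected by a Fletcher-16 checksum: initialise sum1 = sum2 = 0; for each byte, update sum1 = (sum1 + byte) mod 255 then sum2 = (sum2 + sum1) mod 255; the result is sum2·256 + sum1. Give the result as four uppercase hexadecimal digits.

E8A9

Running sums (mod 255):
  after byte 0 (0x3A): sum1=58, sum2=58
  after byte 1 (0x5A): sum1=148, sum2=206
  after byte 2 (0x5D): sum1=241, sum2=192
  after byte 3 (0x0D): sum1=254, sum2=191
  after byte 4 (0x80): sum1=127, sum2=63
  after byte 5 (0x2A): sum1=169, sum2=232
Checksum = sum2·256 + sum1 = 232·256 + 169 = 59561 = 0xE8A9.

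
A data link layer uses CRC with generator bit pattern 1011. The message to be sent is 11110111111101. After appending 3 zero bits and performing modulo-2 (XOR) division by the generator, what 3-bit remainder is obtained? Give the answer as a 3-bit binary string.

001

Append 3 zeros: 11110111111101000. Divide by 1011 (XOR where the leading bit is 1):
  pos 0: 1111 XOR 1011 = 0100
  pos 1: 1000 XOR 1011 = 0011
  pos 3: 1111 XOR 1011 = 0100
  pos 4: 1001 XOR 1011 = 0010
  pos 6: 1011 XOR 1011 = 0000
  pos 10: 1101 XOR 1011 = 0110
  pos 11: 1100 XOR 1011 = 0111
  pos 12: 1110 XOR 1011 = 0101
  pos 13: 1010 XOR 1011 = 0001
Remainder (last 3 bits) = 001. This is the CRC / FCS.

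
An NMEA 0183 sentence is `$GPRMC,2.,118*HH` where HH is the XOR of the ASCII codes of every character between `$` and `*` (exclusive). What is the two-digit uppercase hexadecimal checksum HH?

6F

XOR the ASCII codes of the payload characters:
  'G' = 0x47 → acc = 0x47
  'P' = 0x50 → acc = 0x17
  'R' = 0x52 → acc = 0x45
  'M' = 0x4D → acc = 0x08
  'C' = 0x43 → acc = 0x4B
  ',' = 0x2C → acc = 0x67
  '2' = 0x32 → acc = 0x55
  '.' = 0x2E → acc = 0x7B
  ',' = 0x2C → acc = 0x57
  '1' = 0x31 → acc = 0x66
  '1' = 0x31 → acc = 0x57
  '8' = 0x38 → acc = 0x6F
Checksum = 0x6F.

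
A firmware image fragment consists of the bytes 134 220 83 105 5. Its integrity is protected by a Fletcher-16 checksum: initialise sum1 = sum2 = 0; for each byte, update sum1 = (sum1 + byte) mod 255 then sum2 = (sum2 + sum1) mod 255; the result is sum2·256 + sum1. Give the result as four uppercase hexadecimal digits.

E525

Running sums (mod 255):
  after byte 0 (134): sum1=134, sum2=134
  after byte 1 (220): sum1=99, sum2=233
  after byte 2 (83): sum1=182, sum2=160
  after byte 3 (105): sum1=32, sum2=192
  after byte 4 (5): sum1=37, sum2=229
Checksum = sum2·256 + sum1 = 229·256 + 37 = 58661 = 0xE525.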